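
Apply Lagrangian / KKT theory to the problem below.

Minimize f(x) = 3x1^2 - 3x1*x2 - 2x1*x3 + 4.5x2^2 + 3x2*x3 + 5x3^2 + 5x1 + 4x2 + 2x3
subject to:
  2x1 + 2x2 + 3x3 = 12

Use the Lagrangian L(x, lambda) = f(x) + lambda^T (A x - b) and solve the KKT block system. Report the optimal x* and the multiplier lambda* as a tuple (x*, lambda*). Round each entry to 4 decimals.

Form the Lagrangian:
  L(x, lambda) = (1/2) x^T Q x + c^T x + lambda^T (A x - b)
Stationarity (grad_x L = 0): Q x + c + A^T lambda = 0.
Primal feasibility: A x = b.

This gives the KKT block system:
  [ Q   A^T ] [ x     ]   [-c ]
  [ A    0  ] [ lambda ] = [ b ]

Solving the linear system:
  x*      = (2.3003, 1.0812, 1.7457)
  lambda* = (-6.0334)
  f(x*)   = 45.8589

x* = (2.3003, 1.0812, 1.7457), lambda* = (-6.0334)


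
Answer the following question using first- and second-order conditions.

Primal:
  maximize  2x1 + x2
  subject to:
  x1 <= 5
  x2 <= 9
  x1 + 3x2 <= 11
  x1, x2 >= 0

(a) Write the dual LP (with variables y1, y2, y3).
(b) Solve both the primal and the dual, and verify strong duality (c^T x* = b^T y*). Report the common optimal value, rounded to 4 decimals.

The standard primal-dual pair for 'max c^T x s.t. A x <= b, x >= 0' is:
  Dual:  min b^T y  s.t.  A^T y >= c,  y >= 0.

So the dual LP is:
  minimize  5y1 + 9y2 + 11y3
  subject to:
    y1 + y3 >= 2
    y2 + 3y3 >= 1
    y1, y2, y3 >= 0

Solving the primal: x* = (5, 2).
  primal value c^T x* = 12.
Solving the dual: y* = (1.6667, 0, 0.3333).
  dual value b^T y* = 12.
Strong duality: c^T x* = b^T y*. Confirmed.

12


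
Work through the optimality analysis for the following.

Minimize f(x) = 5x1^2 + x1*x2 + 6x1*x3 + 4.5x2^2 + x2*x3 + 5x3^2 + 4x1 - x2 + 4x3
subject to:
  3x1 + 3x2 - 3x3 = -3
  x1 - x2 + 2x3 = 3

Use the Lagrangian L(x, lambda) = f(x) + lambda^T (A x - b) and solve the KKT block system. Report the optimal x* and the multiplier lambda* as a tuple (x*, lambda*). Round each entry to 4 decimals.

Form the Lagrangian:
  L(x, lambda) = (1/2) x^T Q x + c^T x + lambda^T (A x - b)
Stationarity (grad_x L = 0): Q x + c + A^T lambda = 0.
Primal feasibility: A x = b.

This gives the KKT block system:
  [ Q   A^T ] [ x     ]   [-c ]
  [ A    0  ] [ lambda ] = [ b ]

Solving the linear system:
  x*      = (0.5575, -0.6726, 0.885)
  lambda* = (-1.4336, -9.9115)
  f(x*)   = 15.9381

x* = (0.5575, -0.6726, 0.885), lambda* = (-1.4336, -9.9115)


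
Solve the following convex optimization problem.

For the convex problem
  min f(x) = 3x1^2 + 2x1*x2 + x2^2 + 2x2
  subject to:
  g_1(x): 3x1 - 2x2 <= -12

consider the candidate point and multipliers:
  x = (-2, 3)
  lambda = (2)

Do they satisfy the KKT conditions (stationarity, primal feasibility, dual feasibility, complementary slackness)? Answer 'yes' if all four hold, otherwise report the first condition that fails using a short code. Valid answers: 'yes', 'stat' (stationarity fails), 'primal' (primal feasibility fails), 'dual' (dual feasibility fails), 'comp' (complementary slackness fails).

Gradient of f: grad f(x) = Q x + c = (-6, 4)
Constraint values g_i(x) = a_i^T x - b_i:
  g_1((-2, 3)) = 0
Stationarity residual: grad f(x) + sum_i lambda_i a_i = (0, 0)
  -> stationarity OK
Primal feasibility (all g_i <= 0): OK
Dual feasibility (all lambda_i >= 0): OK
Complementary slackness (lambda_i * g_i(x) = 0 for all i): OK

Verdict: yes, KKT holds.

yes


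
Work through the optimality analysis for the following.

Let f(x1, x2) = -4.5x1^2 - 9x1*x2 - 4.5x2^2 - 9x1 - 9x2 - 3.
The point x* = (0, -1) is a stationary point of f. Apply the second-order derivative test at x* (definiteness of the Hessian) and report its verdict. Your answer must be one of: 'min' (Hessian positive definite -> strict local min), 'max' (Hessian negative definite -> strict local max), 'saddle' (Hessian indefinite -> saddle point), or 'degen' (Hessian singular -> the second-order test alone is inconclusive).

Compute the Hessian H = grad^2 f:
  H = [[-9, -9], [-9, -9]]
Verify stationarity: grad f(x*) = H x* + g = (0, 0).
Eigenvalues of H: -18, 0.
H has a zero eigenvalue (singular; negative semidefinite but not definite), so H is neither positive definite, negative definite, nor indefinite. The second-order test alone is inconclusive -> degen.
(Indeed, f is constant along the null direction of H through x*, so x* is not a strict local extremum.)

degen


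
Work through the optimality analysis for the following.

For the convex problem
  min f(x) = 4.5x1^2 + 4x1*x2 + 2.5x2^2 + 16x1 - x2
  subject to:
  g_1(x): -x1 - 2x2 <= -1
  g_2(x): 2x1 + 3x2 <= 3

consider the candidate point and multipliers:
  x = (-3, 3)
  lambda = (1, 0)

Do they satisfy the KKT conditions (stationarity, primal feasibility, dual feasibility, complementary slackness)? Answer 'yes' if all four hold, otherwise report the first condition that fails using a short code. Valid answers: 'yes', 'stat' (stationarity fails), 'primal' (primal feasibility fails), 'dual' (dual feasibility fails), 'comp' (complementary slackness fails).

Gradient of f: grad f(x) = Q x + c = (1, 2)
Constraint values g_i(x) = a_i^T x - b_i:
  g_1((-3, 3)) = -2
  g_2((-3, 3)) = 0
Stationarity residual: grad f(x) + sum_i lambda_i a_i = (0, 0)
  -> stationarity OK
Primal feasibility (all g_i <= 0): OK
Dual feasibility (all lambda_i >= 0): OK
Complementary slackness (lambda_i * g_i(x) = 0 for all i): FAILS

Verdict: the first failing condition is complementary_slackness -> comp.

comp


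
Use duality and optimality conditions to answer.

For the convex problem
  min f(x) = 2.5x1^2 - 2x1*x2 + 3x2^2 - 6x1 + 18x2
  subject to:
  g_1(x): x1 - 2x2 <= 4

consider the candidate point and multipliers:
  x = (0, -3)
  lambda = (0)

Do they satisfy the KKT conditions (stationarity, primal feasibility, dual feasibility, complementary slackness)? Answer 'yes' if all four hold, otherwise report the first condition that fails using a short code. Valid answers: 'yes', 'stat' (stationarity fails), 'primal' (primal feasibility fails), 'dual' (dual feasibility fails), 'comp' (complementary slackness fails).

Gradient of f: grad f(x) = Q x + c = (0, 0)
Constraint values g_i(x) = a_i^T x - b_i:
  g_1((0, -3)) = 2
Stationarity residual: grad f(x) + sum_i lambda_i a_i = (0, 0)
  -> stationarity OK
Primal feasibility (all g_i <= 0): FAILS
Dual feasibility (all lambda_i >= 0): OK
Complementary slackness (lambda_i * g_i(x) = 0 for all i): OK

Verdict: the first failing condition is primal_feasibility -> primal.

primal


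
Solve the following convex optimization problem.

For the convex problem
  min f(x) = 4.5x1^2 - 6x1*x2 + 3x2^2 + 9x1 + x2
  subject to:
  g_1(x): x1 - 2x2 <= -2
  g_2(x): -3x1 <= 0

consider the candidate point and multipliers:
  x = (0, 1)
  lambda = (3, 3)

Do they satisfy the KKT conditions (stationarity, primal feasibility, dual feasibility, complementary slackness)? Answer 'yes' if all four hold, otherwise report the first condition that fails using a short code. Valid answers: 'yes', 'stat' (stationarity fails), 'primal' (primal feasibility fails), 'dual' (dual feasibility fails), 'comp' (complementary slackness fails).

Gradient of f: grad f(x) = Q x + c = (3, 7)
Constraint values g_i(x) = a_i^T x - b_i:
  g_1((0, 1)) = 0
  g_2((0, 1)) = 0
Stationarity residual: grad f(x) + sum_i lambda_i a_i = (-3, 1)
  -> stationarity FAILS
Primal feasibility (all g_i <= 0): OK
Dual feasibility (all lambda_i >= 0): OK
Complementary slackness (lambda_i * g_i(x) = 0 for all i): OK

Verdict: the first failing condition is stationarity -> stat.

stat


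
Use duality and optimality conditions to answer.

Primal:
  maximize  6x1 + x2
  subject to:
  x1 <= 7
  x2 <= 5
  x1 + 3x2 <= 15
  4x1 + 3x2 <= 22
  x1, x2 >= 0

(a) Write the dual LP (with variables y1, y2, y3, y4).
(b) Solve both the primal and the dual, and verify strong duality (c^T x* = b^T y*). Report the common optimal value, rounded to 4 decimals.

The standard primal-dual pair for 'max c^T x s.t. A x <= b, x >= 0' is:
  Dual:  min b^T y  s.t.  A^T y >= c,  y >= 0.

So the dual LP is:
  minimize  7y1 + 5y2 + 15y3 + 22y4
  subject to:
    y1 + y3 + 4y4 >= 6
    y2 + 3y3 + 3y4 >= 1
    y1, y2, y3, y4 >= 0

Solving the primal: x* = (5.5, 0).
  primal value c^T x* = 33.
Solving the dual: y* = (0, 0, 0, 1.5).
  dual value b^T y* = 33.
Strong duality: c^T x* = b^T y*. Confirmed.

33


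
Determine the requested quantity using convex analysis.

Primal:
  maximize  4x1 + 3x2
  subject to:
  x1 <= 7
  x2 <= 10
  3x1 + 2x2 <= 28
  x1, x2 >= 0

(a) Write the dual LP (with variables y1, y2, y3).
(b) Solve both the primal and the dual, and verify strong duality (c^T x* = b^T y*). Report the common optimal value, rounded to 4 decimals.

The standard primal-dual pair for 'max c^T x s.t. A x <= b, x >= 0' is:
  Dual:  min b^T y  s.t.  A^T y >= c,  y >= 0.

So the dual LP is:
  minimize  7y1 + 10y2 + 28y3
  subject to:
    y1 + 3y3 >= 4
    y2 + 2y3 >= 3
    y1, y2, y3 >= 0

Solving the primal: x* = (2.6667, 10).
  primal value c^T x* = 40.6667.
Solving the dual: y* = (0, 0.3333, 1.3333).
  dual value b^T y* = 40.6667.
Strong duality: c^T x* = b^T y*. Confirmed.

40.6667


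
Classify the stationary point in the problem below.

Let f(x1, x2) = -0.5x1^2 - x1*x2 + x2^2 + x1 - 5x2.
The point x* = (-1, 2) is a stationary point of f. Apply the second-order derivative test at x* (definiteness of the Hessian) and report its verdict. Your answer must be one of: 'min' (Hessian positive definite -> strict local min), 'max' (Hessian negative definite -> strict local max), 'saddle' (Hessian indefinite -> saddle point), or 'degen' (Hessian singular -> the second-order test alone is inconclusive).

Compute the Hessian H = grad^2 f:
  H = [[-1, -1], [-1, 2]]
Verify stationarity: grad f(x*) = H x* + g = (0, 0).
Eigenvalues of H: -1.3028, 2.3028.
Eigenvalues have mixed signs, so H is indefinite -> x* is a saddle point.

saddle


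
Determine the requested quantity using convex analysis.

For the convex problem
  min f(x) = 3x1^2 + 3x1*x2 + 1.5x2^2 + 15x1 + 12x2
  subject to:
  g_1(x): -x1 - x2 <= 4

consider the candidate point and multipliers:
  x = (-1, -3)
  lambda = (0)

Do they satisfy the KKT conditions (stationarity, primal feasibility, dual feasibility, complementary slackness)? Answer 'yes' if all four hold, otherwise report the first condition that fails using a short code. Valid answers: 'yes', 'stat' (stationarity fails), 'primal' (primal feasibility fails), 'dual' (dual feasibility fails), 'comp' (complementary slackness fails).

Gradient of f: grad f(x) = Q x + c = (0, 0)
Constraint values g_i(x) = a_i^T x - b_i:
  g_1((-1, -3)) = 0
Stationarity residual: grad f(x) + sum_i lambda_i a_i = (0, 0)
  -> stationarity OK
Primal feasibility (all g_i <= 0): OK
Dual feasibility (all lambda_i >= 0): OK
Complementary slackness (lambda_i * g_i(x) = 0 for all i): OK

Verdict: yes, KKT holds.

yes


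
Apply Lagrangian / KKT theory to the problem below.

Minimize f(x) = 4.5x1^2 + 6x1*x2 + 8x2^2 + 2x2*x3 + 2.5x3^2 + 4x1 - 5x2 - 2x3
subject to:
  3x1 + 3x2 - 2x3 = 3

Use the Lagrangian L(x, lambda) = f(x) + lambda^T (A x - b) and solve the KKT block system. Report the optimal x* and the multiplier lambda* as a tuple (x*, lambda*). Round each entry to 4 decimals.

Form the Lagrangian:
  L(x, lambda) = (1/2) x^T Q x + c^T x + lambda^T (A x - b)
Stationarity (grad_x L = 0): Q x + c + A^T lambda = 0.
Primal feasibility: A x = b.

This gives the KKT block system:
  [ Q   A^T ] [ x     ]   [-c ]
  [ A    0  ] [ lambda ] = [ b ]

Solving the linear system:
  x*      = (-0.4169, 0.9231, -0.7407)
  lambda* = (-1.9288)
  f(x*)   = 0.4924

x* = (-0.4169, 0.9231, -0.7407), lambda* = (-1.9288)


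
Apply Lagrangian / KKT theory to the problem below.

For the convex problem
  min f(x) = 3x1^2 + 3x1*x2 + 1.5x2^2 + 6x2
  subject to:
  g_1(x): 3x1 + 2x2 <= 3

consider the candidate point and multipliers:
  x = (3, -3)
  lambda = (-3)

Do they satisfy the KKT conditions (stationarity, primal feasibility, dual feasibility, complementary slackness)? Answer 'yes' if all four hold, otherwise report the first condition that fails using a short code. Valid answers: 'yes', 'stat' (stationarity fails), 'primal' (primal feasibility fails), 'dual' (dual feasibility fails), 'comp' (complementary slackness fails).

Gradient of f: grad f(x) = Q x + c = (9, 6)
Constraint values g_i(x) = a_i^T x - b_i:
  g_1((3, -3)) = 0
Stationarity residual: grad f(x) + sum_i lambda_i a_i = (0, 0)
  -> stationarity OK
Primal feasibility (all g_i <= 0): OK
Dual feasibility (all lambda_i >= 0): FAILS
Complementary slackness (lambda_i * g_i(x) = 0 for all i): OK

Verdict: the first failing condition is dual_feasibility -> dual.

dual


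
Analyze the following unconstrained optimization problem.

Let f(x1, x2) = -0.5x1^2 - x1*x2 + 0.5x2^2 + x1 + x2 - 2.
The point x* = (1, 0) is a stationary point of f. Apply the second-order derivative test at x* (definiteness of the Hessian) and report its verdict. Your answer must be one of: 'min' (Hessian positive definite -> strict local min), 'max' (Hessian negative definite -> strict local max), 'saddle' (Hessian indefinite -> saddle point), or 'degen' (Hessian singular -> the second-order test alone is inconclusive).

Compute the Hessian H = grad^2 f:
  H = [[-1, -1], [-1, 1]]
Verify stationarity: grad f(x*) = H x* + g = (0, 0).
Eigenvalues of H: -1.4142, 1.4142.
Eigenvalues have mixed signs, so H is indefinite -> x* is a saddle point.

saddle


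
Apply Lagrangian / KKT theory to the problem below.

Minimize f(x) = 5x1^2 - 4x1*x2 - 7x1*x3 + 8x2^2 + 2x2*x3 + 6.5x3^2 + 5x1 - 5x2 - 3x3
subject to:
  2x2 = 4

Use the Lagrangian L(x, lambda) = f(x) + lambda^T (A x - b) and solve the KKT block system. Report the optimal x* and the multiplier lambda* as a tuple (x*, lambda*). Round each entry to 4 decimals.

Form the Lagrangian:
  L(x, lambda) = (1/2) x^T Q x + c^T x + lambda^T (A x - b)
Stationarity (grad_x L = 0): Q x + c + A^T lambda = 0.
Primal feasibility: A x = b.

This gives the KKT block system:
  [ Q   A^T ] [ x     ]   [-c ]
  [ A    0  ] [ lambda ] = [ b ]

Solving the linear system:
  x*      = (0.3951, 2, 0.1358)
  lambda* = (-12.8457)
  f(x*)   = 21.4753

x* = (0.3951, 2, 0.1358), lambda* = (-12.8457)


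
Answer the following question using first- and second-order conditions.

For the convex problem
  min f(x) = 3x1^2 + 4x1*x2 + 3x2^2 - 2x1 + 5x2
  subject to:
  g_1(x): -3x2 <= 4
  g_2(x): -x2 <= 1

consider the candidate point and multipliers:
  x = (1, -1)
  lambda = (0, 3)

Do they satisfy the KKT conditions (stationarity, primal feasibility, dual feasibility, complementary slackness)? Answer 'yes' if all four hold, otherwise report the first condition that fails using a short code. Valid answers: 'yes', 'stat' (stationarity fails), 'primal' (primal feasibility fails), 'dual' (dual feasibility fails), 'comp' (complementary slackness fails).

Gradient of f: grad f(x) = Q x + c = (0, 3)
Constraint values g_i(x) = a_i^T x - b_i:
  g_1((1, -1)) = -1
  g_2((1, -1)) = 0
Stationarity residual: grad f(x) + sum_i lambda_i a_i = (0, 0)
  -> stationarity OK
Primal feasibility (all g_i <= 0): OK
Dual feasibility (all lambda_i >= 0): OK
Complementary slackness (lambda_i * g_i(x) = 0 for all i): OK

Verdict: yes, KKT holds.

yes


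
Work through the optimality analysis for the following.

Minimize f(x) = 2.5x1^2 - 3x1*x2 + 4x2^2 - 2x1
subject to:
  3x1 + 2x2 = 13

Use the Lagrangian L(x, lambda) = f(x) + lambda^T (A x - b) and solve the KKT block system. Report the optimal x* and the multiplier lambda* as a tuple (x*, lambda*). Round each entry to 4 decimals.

Form the Lagrangian:
  L(x, lambda) = (1/2) x^T Q x + c^T x + lambda^T (A x - b)
Stationarity (grad_x L = 0): Q x + c + A^T lambda = 0.
Primal feasibility: A x = b.

This gives the KKT block system:
  [ Q   A^T ] [ x     ]   [-c ]
  [ A    0  ] [ lambda ] = [ b ]

Solving the linear system:
  x*      = (3.1094, 1.8359)
  lambda* = (-2.6797)
  f(x*)   = 14.3086

x* = (3.1094, 1.8359), lambda* = (-2.6797)


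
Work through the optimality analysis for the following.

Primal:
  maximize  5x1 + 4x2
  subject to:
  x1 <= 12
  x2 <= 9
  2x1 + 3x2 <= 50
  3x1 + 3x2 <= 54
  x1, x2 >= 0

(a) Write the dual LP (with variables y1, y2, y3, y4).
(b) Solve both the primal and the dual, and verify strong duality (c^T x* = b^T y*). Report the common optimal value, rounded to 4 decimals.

The standard primal-dual pair for 'max c^T x s.t. A x <= b, x >= 0' is:
  Dual:  min b^T y  s.t.  A^T y >= c,  y >= 0.

So the dual LP is:
  minimize  12y1 + 9y2 + 50y3 + 54y4
  subject to:
    y1 + 2y3 + 3y4 >= 5
    y2 + 3y3 + 3y4 >= 4
    y1, y2, y3, y4 >= 0

Solving the primal: x* = (12, 6).
  primal value c^T x* = 84.
Solving the dual: y* = (1, 0, 0, 1.3333).
  dual value b^T y* = 84.
Strong duality: c^T x* = b^T y*. Confirmed.

84


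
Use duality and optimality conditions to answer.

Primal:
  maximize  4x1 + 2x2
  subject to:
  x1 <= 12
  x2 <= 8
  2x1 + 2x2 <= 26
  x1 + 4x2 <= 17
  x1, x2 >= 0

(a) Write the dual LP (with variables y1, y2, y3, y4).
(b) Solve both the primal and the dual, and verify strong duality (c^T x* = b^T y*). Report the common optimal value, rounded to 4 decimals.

The standard primal-dual pair for 'max c^T x s.t. A x <= b, x >= 0' is:
  Dual:  min b^T y  s.t.  A^T y >= c,  y >= 0.

So the dual LP is:
  minimize  12y1 + 8y2 + 26y3 + 17y4
  subject to:
    y1 + 2y3 + y4 >= 4
    y2 + 2y3 + 4y4 >= 2
    y1, y2, y3, y4 >= 0

Solving the primal: x* = (12, 1).
  primal value c^T x* = 50.
Solving the dual: y* = (2, 0, 1, 0).
  dual value b^T y* = 50.
Strong duality: c^T x* = b^T y*. Confirmed.

50


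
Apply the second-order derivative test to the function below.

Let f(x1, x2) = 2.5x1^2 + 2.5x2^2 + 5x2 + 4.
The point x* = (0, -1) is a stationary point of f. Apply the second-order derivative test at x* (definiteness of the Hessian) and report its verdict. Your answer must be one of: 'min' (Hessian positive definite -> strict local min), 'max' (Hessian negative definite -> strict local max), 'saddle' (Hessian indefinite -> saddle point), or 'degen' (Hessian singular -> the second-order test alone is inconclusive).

Compute the Hessian H = grad^2 f:
  H = [[5, 0], [0, 5]]
Verify stationarity: grad f(x*) = H x* + g = (0, 0).
Eigenvalues of H: 5, 5.
Both eigenvalues > 0, so H is positive definite -> x* is a strict local min.

min


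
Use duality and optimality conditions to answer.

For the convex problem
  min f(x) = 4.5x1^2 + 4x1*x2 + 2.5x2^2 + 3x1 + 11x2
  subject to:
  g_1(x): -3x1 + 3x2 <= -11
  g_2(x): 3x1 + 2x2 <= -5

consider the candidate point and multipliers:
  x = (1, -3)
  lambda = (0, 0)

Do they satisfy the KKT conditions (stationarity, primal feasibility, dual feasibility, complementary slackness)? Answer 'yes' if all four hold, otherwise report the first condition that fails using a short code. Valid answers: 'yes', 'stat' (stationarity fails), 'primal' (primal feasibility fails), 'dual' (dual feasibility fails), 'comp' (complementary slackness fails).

Gradient of f: grad f(x) = Q x + c = (0, 0)
Constraint values g_i(x) = a_i^T x - b_i:
  g_1((1, -3)) = -1
  g_2((1, -3)) = 2
Stationarity residual: grad f(x) + sum_i lambda_i a_i = (0, 0)
  -> stationarity OK
Primal feasibility (all g_i <= 0): FAILS
Dual feasibility (all lambda_i >= 0): OK
Complementary slackness (lambda_i * g_i(x) = 0 for all i): OK

Verdict: the first failing condition is primal_feasibility -> primal.

primal


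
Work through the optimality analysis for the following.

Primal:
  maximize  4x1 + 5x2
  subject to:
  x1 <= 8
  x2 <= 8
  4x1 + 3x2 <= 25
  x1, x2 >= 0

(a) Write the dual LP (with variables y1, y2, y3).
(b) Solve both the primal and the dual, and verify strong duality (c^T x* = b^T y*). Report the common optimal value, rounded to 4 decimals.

The standard primal-dual pair for 'max c^T x s.t. A x <= b, x >= 0' is:
  Dual:  min b^T y  s.t.  A^T y >= c,  y >= 0.

So the dual LP is:
  minimize  8y1 + 8y2 + 25y3
  subject to:
    y1 + 4y3 >= 4
    y2 + 3y3 >= 5
    y1, y2, y3 >= 0

Solving the primal: x* = (0.25, 8).
  primal value c^T x* = 41.
Solving the dual: y* = (0, 2, 1).
  dual value b^T y* = 41.
Strong duality: c^T x* = b^T y*. Confirmed.

41


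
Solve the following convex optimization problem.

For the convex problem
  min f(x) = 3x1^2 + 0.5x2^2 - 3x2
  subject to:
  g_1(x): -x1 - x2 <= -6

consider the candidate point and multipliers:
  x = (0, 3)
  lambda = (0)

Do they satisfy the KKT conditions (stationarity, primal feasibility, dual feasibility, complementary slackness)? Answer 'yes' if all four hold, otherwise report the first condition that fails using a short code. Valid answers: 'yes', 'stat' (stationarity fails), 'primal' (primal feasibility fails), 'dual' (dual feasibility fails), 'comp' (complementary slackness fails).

Gradient of f: grad f(x) = Q x + c = (0, 0)
Constraint values g_i(x) = a_i^T x - b_i:
  g_1((0, 3)) = 3
Stationarity residual: grad f(x) + sum_i lambda_i a_i = (0, 0)
  -> stationarity OK
Primal feasibility (all g_i <= 0): FAILS
Dual feasibility (all lambda_i >= 0): OK
Complementary slackness (lambda_i * g_i(x) = 0 for all i): OK

Verdict: the first failing condition is primal_feasibility -> primal.

primal


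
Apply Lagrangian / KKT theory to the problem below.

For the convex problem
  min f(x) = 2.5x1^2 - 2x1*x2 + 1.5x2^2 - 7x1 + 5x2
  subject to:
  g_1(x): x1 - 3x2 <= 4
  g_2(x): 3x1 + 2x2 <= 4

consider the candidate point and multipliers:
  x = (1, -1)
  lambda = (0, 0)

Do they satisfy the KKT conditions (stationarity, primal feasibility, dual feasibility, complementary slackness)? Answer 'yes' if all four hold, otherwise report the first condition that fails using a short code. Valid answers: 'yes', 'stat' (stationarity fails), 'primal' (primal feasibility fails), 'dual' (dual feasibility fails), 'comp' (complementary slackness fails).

Gradient of f: grad f(x) = Q x + c = (0, 0)
Constraint values g_i(x) = a_i^T x - b_i:
  g_1((1, -1)) = 0
  g_2((1, -1)) = -3
Stationarity residual: grad f(x) + sum_i lambda_i a_i = (0, 0)
  -> stationarity OK
Primal feasibility (all g_i <= 0): OK
Dual feasibility (all lambda_i >= 0): OK
Complementary slackness (lambda_i * g_i(x) = 0 for all i): OK

Verdict: yes, KKT holds.

yes


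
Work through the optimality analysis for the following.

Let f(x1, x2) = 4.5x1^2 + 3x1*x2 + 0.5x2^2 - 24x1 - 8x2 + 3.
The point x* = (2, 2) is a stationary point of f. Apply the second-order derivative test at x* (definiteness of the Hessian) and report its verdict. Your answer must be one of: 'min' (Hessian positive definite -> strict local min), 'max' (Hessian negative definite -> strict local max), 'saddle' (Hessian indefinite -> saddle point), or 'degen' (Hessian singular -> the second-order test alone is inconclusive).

Compute the Hessian H = grad^2 f:
  H = [[9, 3], [3, 1]]
Verify stationarity: grad f(x*) = H x* + g = (0, 0).
Eigenvalues of H: 0, 10.
H has a zero eigenvalue (singular; positive semidefinite but not definite), so H is neither positive definite, negative definite, nor indefinite. The second-order test alone is inconclusive -> degen.
(Indeed, f is constant along the null direction of H through x*, so x* is not a strict local extremum.)

degen


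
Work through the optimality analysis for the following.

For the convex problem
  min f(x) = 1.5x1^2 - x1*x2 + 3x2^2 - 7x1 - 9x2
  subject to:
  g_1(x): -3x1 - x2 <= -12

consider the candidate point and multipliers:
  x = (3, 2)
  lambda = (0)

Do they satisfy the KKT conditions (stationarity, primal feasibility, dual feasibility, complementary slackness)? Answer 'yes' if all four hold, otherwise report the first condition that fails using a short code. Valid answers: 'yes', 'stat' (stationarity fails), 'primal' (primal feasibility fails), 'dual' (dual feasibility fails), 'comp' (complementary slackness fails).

Gradient of f: grad f(x) = Q x + c = (0, 0)
Constraint values g_i(x) = a_i^T x - b_i:
  g_1((3, 2)) = 1
Stationarity residual: grad f(x) + sum_i lambda_i a_i = (0, 0)
  -> stationarity OK
Primal feasibility (all g_i <= 0): FAILS
Dual feasibility (all lambda_i >= 0): OK
Complementary slackness (lambda_i * g_i(x) = 0 for all i): OK

Verdict: the first failing condition is primal_feasibility -> primal.

primal


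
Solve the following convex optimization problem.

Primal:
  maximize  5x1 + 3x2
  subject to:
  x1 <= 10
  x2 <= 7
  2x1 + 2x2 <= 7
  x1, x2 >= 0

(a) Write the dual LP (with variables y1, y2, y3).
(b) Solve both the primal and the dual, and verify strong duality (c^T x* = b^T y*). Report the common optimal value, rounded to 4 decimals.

The standard primal-dual pair for 'max c^T x s.t. A x <= b, x >= 0' is:
  Dual:  min b^T y  s.t.  A^T y >= c,  y >= 0.

So the dual LP is:
  minimize  10y1 + 7y2 + 7y3
  subject to:
    y1 + 2y3 >= 5
    y2 + 2y3 >= 3
    y1, y2, y3 >= 0

Solving the primal: x* = (3.5, 0).
  primal value c^T x* = 17.5.
Solving the dual: y* = (0, 0, 2.5).
  dual value b^T y* = 17.5.
Strong duality: c^T x* = b^T y*. Confirmed.

17.5


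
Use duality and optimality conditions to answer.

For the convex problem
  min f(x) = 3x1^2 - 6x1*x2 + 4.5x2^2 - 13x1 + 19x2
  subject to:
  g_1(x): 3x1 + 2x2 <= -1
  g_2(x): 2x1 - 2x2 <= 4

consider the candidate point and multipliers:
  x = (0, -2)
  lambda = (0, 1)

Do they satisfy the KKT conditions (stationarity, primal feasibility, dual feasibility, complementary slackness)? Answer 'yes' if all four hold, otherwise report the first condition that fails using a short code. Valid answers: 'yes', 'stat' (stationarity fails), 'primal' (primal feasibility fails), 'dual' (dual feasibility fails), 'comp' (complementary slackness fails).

Gradient of f: grad f(x) = Q x + c = (-1, 1)
Constraint values g_i(x) = a_i^T x - b_i:
  g_1((0, -2)) = -3
  g_2((0, -2)) = 0
Stationarity residual: grad f(x) + sum_i lambda_i a_i = (1, -1)
  -> stationarity FAILS
Primal feasibility (all g_i <= 0): OK
Dual feasibility (all lambda_i >= 0): OK
Complementary slackness (lambda_i * g_i(x) = 0 for all i): OK

Verdict: the first failing condition is stationarity -> stat.

stat


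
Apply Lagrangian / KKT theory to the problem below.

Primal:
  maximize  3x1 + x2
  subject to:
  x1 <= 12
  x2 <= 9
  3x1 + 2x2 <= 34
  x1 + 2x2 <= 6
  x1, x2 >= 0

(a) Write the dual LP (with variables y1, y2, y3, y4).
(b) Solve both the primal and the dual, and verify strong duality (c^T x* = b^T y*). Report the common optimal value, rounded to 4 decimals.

The standard primal-dual pair for 'max c^T x s.t. A x <= b, x >= 0' is:
  Dual:  min b^T y  s.t.  A^T y >= c,  y >= 0.

So the dual LP is:
  minimize  12y1 + 9y2 + 34y3 + 6y4
  subject to:
    y1 + 3y3 + y4 >= 3
    y2 + 2y3 + 2y4 >= 1
    y1, y2, y3, y4 >= 0

Solving the primal: x* = (6, 0).
  primal value c^T x* = 18.
Solving the dual: y* = (0, 0, 0, 3).
  dual value b^T y* = 18.
Strong duality: c^T x* = b^T y*. Confirmed.

18


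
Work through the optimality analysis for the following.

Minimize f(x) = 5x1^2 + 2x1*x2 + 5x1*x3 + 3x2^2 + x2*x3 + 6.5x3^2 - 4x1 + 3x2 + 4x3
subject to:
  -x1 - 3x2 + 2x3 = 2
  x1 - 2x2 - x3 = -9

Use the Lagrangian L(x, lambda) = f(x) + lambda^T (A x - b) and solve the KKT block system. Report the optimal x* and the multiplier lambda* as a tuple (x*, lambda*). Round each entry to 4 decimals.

Form the Lagrangian:
  L(x, lambda) = (1/2) x^T Q x + c^T x + lambda^T (A x - b)
Stationarity (grad_x L = 0): Q x + c + A^T lambda = 0.
Primal feasibility: A x = b.

This gives the KKT block system:
  [ Q   A^T ] [ x     ]   [-c ]
  [ A    0  ] [ lambda ] = [ b ]

Solving the linear system:
  x*      = (-2.8916, 1.8726, 2.3631)
  lambda* = (-4.7792, 12.5765)
  f(x*)   = 74.6919

x* = (-2.8916, 1.8726, 2.3631), lambda* = (-4.7792, 12.5765)


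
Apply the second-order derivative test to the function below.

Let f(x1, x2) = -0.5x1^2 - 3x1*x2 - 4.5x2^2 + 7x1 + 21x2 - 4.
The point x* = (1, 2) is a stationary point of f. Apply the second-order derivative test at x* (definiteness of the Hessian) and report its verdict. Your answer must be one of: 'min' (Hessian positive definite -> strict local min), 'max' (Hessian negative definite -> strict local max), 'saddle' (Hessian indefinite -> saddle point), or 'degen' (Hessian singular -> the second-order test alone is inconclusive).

Compute the Hessian H = grad^2 f:
  H = [[-1, -3], [-3, -9]]
Verify stationarity: grad f(x*) = H x* + g = (0, 0).
Eigenvalues of H: -10, 0.
H has a zero eigenvalue (singular; negative semidefinite but not definite), so H is neither positive definite, negative definite, nor indefinite. The second-order test alone is inconclusive -> degen.
(Indeed, f is constant along the null direction of H through x*, so x* is not a strict local extremum.)

degen


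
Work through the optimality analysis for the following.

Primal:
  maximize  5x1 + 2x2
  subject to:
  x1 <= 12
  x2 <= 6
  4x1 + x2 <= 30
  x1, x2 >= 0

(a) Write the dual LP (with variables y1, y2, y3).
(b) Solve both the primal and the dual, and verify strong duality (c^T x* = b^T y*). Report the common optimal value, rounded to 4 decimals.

The standard primal-dual pair for 'max c^T x s.t. A x <= b, x >= 0' is:
  Dual:  min b^T y  s.t.  A^T y >= c,  y >= 0.

So the dual LP is:
  minimize  12y1 + 6y2 + 30y3
  subject to:
    y1 + 4y3 >= 5
    y2 + y3 >= 2
    y1, y2, y3 >= 0

Solving the primal: x* = (6, 6).
  primal value c^T x* = 42.
Solving the dual: y* = (0, 0.75, 1.25).
  dual value b^T y* = 42.
Strong duality: c^T x* = b^T y*. Confirmed.

42


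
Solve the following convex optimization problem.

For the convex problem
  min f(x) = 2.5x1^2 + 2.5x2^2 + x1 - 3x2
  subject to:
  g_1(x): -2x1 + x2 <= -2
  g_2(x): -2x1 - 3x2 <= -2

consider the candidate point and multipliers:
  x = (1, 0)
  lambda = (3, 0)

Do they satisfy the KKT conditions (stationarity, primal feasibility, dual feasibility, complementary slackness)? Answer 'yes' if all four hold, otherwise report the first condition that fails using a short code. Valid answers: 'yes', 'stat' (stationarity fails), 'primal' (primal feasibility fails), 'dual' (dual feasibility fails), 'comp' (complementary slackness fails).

Gradient of f: grad f(x) = Q x + c = (6, -3)
Constraint values g_i(x) = a_i^T x - b_i:
  g_1((1, 0)) = 0
  g_2((1, 0)) = 0
Stationarity residual: grad f(x) + sum_i lambda_i a_i = (0, 0)
  -> stationarity OK
Primal feasibility (all g_i <= 0): OK
Dual feasibility (all lambda_i >= 0): OK
Complementary slackness (lambda_i * g_i(x) = 0 for all i): OK

Verdict: yes, KKT holds.

yes


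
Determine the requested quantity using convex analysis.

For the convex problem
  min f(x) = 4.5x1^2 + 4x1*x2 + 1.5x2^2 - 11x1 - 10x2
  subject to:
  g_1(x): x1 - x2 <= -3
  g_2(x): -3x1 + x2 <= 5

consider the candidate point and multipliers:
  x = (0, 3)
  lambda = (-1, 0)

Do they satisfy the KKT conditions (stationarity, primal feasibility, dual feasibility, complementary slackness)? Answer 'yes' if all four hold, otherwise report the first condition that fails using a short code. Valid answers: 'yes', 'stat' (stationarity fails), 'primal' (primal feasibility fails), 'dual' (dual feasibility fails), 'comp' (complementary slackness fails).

Gradient of f: grad f(x) = Q x + c = (1, -1)
Constraint values g_i(x) = a_i^T x - b_i:
  g_1((0, 3)) = 0
  g_2((0, 3)) = -2
Stationarity residual: grad f(x) + sum_i lambda_i a_i = (0, 0)
  -> stationarity OK
Primal feasibility (all g_i <= 0): OK
Dual feasibility (all lambda_i >= 0): FAILS
Complementary slackness (lambda_i * g_i(x) = 0 for all i): OK

Verdict: the first failing condition is dual_feasibility -> dual.

dual


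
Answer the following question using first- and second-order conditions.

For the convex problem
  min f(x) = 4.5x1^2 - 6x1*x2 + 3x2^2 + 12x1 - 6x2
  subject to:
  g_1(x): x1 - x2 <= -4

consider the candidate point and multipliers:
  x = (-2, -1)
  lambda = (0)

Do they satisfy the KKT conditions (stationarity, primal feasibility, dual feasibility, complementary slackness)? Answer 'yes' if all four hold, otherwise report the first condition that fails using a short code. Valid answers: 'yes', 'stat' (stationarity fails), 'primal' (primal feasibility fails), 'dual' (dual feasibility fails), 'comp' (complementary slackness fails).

Gradient of f: grad f(x) = Q x + c = (0, 0)
Constraint values g_i(x) = a_i^T x - b_i:
  g_1((-2, -1)) = 3
Stationarity residual: grad f(x) + sum_i lambda_i a_i = (0, 0)
  -> stationarity OK
Primal feasibility (all g_i <= 0): FAILS
Dual feasibility (all lambda_i >= 0): OK
Complementary slackness (lambda_i * g_i(x) = 0 for all i): OK

Verdict: the first failing condition is primal_feasibility -> primal.

primal


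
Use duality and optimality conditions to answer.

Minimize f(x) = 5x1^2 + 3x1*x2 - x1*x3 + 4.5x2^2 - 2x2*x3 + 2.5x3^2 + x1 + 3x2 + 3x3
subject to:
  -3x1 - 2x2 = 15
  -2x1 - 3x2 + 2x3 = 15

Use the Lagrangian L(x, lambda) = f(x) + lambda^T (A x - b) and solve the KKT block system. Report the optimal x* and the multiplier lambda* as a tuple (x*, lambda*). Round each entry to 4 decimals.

Form the Lagrangian:
  L(x, lambda) = (1/2) x^T Q x + c^T x + lambda^T (A x - b)
Stationarity (grad_x L = 0): Q x + c + A^T lambda = 0.
Primal feasibility: A x = b.

This gives the KKT block system:
  [ Q   A^T ] [ x     ]   [-c ]
  [ A    0  ] [ lambda ] = [ b ]

Solving the linear system:
  x*      = (-2.8545, -3.2182, -0.1818)
  lambda* = (-8.5455, -5.6909)
  f(x*)   = 100.2455

x* = (-2.8545, -3.2182, -0.1818), lambda* = (-8.5455, -5.6909)


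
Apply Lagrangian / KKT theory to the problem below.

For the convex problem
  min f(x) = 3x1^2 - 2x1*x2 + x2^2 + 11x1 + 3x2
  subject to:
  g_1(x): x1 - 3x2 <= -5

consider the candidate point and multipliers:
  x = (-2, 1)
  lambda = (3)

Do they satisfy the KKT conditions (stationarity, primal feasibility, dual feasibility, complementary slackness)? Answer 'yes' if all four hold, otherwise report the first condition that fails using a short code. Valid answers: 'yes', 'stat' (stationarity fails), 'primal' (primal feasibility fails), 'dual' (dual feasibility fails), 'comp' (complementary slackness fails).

Gradient of f: grad f(x) = Q x + c = (-3, 9)
Constraint values g_i(x) = a_i^T x - b_i:
  g_1((-2, 1)) = 0
Stationarity residual: grad f(x) + sum_i lambda_i a_i = (0, 0)
  -> stationarity OK
Primal feasibility (all g_i <= 0): OK
Dual feasibility (all lambda_i >= 0): OK
Complementary slackness (lambda_i * g_i(x) = 0 for all i): OK

Verdict: yes, KKT holds.

yes


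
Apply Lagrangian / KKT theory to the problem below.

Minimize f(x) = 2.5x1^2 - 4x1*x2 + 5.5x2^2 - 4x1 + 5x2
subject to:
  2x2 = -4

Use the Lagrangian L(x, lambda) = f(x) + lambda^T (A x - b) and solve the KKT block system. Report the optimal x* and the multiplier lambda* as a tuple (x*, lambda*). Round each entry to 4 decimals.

Form the Lagrangian:
  L(x, lambda) = (1/2) x^T Q x + c^T x + lambda^T (A x - b)
Stationarity (grad_x L = 0): Q x + c + A^T lambda = 0.
Primal feasibility: A x = b.

This gives the KKT block system:
  [ Q   A^T ] [ x     ]   [-c ]
  [ A    0  ] [ lambda ] = [ b ]

Solving the linear system:
  x*      = (-0.8, -2)
  lambda* = (6.9)
  f(x*)   = 10.4

x* = (-0.8, -2), lambda* = (6.9)


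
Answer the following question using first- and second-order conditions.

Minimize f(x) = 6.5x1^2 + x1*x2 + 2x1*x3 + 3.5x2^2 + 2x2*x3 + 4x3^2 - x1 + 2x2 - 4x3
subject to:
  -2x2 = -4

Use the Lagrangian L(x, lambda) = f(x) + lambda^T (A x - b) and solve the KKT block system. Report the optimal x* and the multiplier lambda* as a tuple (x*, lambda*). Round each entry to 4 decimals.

Form the Lagrangian:
  L(x, lambda) = (1/2) x^T Q x + c^T x + lambda^T (A x - b)
Stationarity (grad_x L = 0): Q x + c + A^T lambda = 0.
Primal feasibility: A x = b.

This gives the KKT block system:
  [ Q   A^T ] [ x     ]   [-c ]
  [ A    0  ] [ lambda ] = [ b ]

Solving the linear system:
  x*      = (-0.08, 2, 0.02)
  lambda* = (7.98)
  f(x*)   = 17.96

x* = (-0.08, 2, 0.02), lambda* = (7.98)


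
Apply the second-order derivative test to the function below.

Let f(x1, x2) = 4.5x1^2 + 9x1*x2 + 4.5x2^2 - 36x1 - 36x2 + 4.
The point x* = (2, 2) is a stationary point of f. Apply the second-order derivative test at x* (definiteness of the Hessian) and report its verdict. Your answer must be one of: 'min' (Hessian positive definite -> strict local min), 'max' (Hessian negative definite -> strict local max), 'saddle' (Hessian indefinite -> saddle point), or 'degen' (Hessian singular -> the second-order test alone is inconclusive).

Compute the Hessian H = grad^2 f:
  H = [[9, 9], [9, 9]]
Verify stationarity: grad f(x*) = H x* + g = (0, 0).
Eigenvalues of H: 0, 18.
H has a zero eigenvalue (singular; positive semidefinite but not definite), so H is neither positive definite, negative definite, nor indefinite. The second-order test alone is inconclusive -> degen.
(Indeed, f is constant along the null direction of H through x*, so x* is not a strict local extremum.)

degen


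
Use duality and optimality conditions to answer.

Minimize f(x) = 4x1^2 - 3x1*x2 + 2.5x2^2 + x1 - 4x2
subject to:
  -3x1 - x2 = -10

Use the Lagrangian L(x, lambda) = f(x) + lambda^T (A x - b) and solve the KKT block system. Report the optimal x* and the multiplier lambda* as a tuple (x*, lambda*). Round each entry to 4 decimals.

Form the Lagrangian:
  L(x, lambda) = (1/2) x^T Q x + c^T x + lambda^T (A x - b)
Stationarity (grad_x L = 0): Q x + c + A^T lambda = 0.
Primal feasibility: A x = b.

This gives the KKT block system:
  [ Q   A^T ] [ x     ]   [-c ]
  [ A    0  ] [ lambda ] = [ b ]

Solving the linear system:
  x*      = (2.3521, 2.9437)
  lambda* = (3.662)
  f(x*)   = 13.5986

x* = (2.3521, 2.9437), lambda* = (3.662)


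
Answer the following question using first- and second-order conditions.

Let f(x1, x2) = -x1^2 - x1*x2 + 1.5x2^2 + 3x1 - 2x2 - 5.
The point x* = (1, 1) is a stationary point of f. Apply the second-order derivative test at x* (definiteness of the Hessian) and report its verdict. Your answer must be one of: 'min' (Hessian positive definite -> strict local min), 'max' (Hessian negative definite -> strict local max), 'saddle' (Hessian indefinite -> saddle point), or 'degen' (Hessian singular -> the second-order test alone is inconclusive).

Compute the Hessian H = grad^2 f:
  H = [[-2, -1], [-1, 3]]
Verify stationarity: grad f(x*) = H x* + g = (0, 0).
Eigenvalues of H: -2.1926, 3.1926.
Eigenvalues have mixed signs, so H is indefinite -> x* is a saddle point.

saddle


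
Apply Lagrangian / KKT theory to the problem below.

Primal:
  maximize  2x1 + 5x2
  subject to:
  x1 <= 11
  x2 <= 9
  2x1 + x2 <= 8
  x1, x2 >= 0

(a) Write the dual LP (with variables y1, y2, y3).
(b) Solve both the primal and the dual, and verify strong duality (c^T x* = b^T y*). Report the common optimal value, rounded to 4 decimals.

The standard primal-dual pair for 'max c^T x s.t. A x <= b, x >= 0' is:
  Dual:  min b^T y  s.t.  A^T y >= c,  y >= 0.

So the dual LP is:
  minimize  11y1 + 9y2 + 8y3
  subject to:
    y1 + 2y3 >= 2
    y2 + y3 >= 5
    y1, y2, y3 >= 0

Solving the primal: x* = (0, 8).
  primal value c^T x* = 40.
Solving the dual: y* = (0, 0, 5).
  dual value b^T y* = 40.
Strong duality: c^T x* = b^T y*. Confirmed.

40


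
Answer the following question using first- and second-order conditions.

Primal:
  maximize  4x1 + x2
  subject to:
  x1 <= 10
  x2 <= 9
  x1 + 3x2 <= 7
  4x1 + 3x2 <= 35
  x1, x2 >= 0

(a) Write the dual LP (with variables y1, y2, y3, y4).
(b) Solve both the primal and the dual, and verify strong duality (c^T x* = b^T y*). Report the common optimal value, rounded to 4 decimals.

The standard primal-dual pair for 'max c^T x s.t. A x <= b, x >= 0' is:
  Dual:  min b^T y  s.t.  A^T y >= c,  y >= 0.

So the dual LP is:
  minimize  10y1 + 9y2 + 7y3 + 35y4
  subject to:
    y1 + y3 + 4y4 >= 4
    y2 + 3y3 + 3y4 >= 1
    y1, y2, y3, y4 >= 0

Solving the primal: x* = (7, 0).
  primal value c^T x* = 28.
Solving the dual: y* = (0, 0, 4, 0).
  dual value b^T y* = 28.
Strong duality: c^T x* = b^T y*. Confirmed.

28


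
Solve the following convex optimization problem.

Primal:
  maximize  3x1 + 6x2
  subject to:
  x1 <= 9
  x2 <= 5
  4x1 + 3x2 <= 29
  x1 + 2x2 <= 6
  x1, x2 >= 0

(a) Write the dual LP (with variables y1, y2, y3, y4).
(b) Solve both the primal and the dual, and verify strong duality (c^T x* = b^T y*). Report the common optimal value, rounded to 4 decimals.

The standard primal-dual pair for 'max c^T x s.t. A x <= b, x >= 0' is:
  Dual:  min b^T y  s.t.  A^T y >= c,  y >= 0.

So the dual LP is:
  minimize  9y1 + 5y2 + 29y3 + 6y4
  subject to:
    y1 + 4y3 + y4 >= 3
    y2 + 3y3 + 2y4 >= 6
    y1, y2, y3, y4 >= 0

Solving the primal: x* = (6, 0).
  primal value c^T x* = 18.
Solving the dual: y* = (0, 0, 0, 3).
  dual value b^T y* = 18.
Strong duality: c^T x* = b^T y*. Confirmed.

18
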